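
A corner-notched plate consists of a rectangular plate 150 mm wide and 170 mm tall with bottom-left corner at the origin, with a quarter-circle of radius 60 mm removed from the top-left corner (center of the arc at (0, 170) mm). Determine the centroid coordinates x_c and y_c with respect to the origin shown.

x_c = 81.18 mm, y_c = 77.58 mm

plate: A = 150 × 170 = 25500.00, centroid at (75.00, 85.00).
removed quarter-circle: A = −¼π·60² = -2827.43, centroid at (25.46, 144.54).
ΣA = 22672.57 mm², ΣAx_c = 1840500.00 mm³, ΣAy_c = 1758836.32 mm³.
x_c = 1840500.00/22672.57 = 81.18 mm; y_c = 1758836.32/22672.57 = 77.58 mm.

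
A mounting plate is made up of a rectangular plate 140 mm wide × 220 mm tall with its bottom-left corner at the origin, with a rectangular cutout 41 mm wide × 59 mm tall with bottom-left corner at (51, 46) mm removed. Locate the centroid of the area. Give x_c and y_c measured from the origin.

plate: A = 140 × 220 = 30800.00, centroid at (70.00, 110.00).
hole: A = −(41 × 59) = -2419.00, centroid at (71.50, 75.50).
ΣA = 28381.00 mm²
ΣAx_c = (30800.00)(70.00) + (-2419.00)(71.50) = 1983041.50 mm³
ΣAy_c = (30800.00)(110.00) + (-2419.00)(75.50) = 3205365.50 mm³
x_c = 1983041.50 / 28381.00 = 69.87 mm
y_c = 3205365.50 / 28381.00 = 112.94 mm

x_c = 69.87 mm, y_c = 112.94 mm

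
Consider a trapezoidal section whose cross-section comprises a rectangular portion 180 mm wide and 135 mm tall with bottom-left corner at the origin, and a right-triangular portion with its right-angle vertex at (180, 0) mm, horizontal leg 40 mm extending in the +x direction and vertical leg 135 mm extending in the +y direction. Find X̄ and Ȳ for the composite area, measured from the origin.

rectangular portion: A = 180 × 135 = 24300.00, centroid at (90.00, 67.50).
triangular portion: A = ½·40·135 = 2700.00, centroid at (193.33, 45.00).
ΣA = 27000.00 mm²
ΣAX̄ = (24300.00)(90.00) + (2700.00)(193.33) = 2709000.00 mm³
ΣAȲ = (24300.00)(67.50) + (2700.00)(45.00) = 1761750.00 mm³
X̄ = 2709000.00 / 27000.00 = 100.33 mm
Ȳ = 1761750.00 / 27000.00 = 65.25 mm

X̄ = 100.33 mm, Ȳ = 65.25 mm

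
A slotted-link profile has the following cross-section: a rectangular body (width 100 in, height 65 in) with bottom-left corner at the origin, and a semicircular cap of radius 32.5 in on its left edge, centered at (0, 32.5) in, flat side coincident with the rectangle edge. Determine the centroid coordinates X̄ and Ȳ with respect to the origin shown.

Part | A | x̄ᵢ | ȳᵢ | A·x̄ᵢ | A·ȳᵢ
rectangular body | 6500.00 | 50.00 | 32.50 | 325000.00 | 211250.00
semicircular end | 1659.15 | -13.79 | 32.50 | -22885.42 | 53922.49
Σ | 8159.15 |  |  | 302114.58 | 265172.49
X̄ = 302114.58 / 8159.15 = 37.03 in
Ȳ = 265172.49 / 8159.15 = 32.50 in

X̄ = 37.03 in, Ȳ = 32.50 in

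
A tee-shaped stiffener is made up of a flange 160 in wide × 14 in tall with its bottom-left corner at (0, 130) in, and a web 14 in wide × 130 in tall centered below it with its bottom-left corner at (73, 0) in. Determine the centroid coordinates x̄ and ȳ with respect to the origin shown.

web: A = 14 × 130 = 1820.00, centroid at (80.00, 65.00).
flange: A = 160 × 14 = 2240.00, centroid at (80.00, 137.00).
ΣA = 4060.00 in², ΣAx̄ = 324800.00 in³, ΣAȳ = 425180.00 in³.
x̄ = 324800.00/4060.00 = 80.00 in; ȳ = 425180.00/4060.00 = 104.72 in.

x̄ = 80.00 in, ȳ = 104.72 in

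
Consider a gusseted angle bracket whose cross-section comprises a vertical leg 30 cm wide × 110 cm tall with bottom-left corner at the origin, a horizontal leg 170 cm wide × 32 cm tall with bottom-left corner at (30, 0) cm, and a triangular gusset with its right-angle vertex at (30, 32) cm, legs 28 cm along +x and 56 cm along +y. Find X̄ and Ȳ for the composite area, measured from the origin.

X̄ = 74.12 cm, Ȳ = 32.37 cm

vertical leg: A = 30 × 110 = 3300.00, centroid at (15.00, 55.00).
horizontal leg: A = 170 × 32 = 5440.00, centroid at (115.00, 16.00).
gusset: A = ½·28·56 = 784.00, centroid at (39.33, 50.67).
ΣA = 9524.00 cm², ΣAX̄ = 705937.33 cm³, ΣAȲ = 308262.67 cm³.
X̄ = 705937.33/9524.00 = 74.12 cm; Ȳ = 308262.67/9524.00 = 32.37 cm.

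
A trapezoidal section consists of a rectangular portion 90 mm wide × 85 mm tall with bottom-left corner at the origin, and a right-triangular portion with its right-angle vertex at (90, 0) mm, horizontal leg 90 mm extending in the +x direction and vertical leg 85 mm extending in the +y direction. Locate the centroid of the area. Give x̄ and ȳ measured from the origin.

x̄ = 70.00 mm, ȳ = 37.78 mm

rectangular portion: A = 90 × 85 = 7650.00, centroid at (45.00, 42.50).
triangular portion: A = ½·90·85 = 3825.00, centroid at (120.00, 28.33).
ΣA = 11475.00 mm², ΣAx̄ = 803250.00 mm³, ΣAȳ = 433500.00 mm³.
x̄ = 803250.00/11475.00 = 70.00 mm; ȳ = 433500.00/11475.00 = 37.78 mm.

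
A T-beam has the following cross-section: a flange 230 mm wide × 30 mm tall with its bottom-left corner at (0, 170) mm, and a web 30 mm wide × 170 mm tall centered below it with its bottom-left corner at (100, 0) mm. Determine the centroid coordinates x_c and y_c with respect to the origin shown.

x_c = 115.00 mm, y_c = 142.50 mm

web: A = 30 × 170 = 5100.00, centroid at (115.00, 85.00).
flange: A = 230 × 30 = 6900.00, centroid at (115.00, 185.00).
ΣA = 12000.00 mm², ΣAx_c = 1380000.00 mm³, ΣAy_c = 1710000.00 mm³.
x_c = 1380000.00/12000.00 = 115.00 mm; y_c = 1710000.00/12000.00 = 142.50 mm.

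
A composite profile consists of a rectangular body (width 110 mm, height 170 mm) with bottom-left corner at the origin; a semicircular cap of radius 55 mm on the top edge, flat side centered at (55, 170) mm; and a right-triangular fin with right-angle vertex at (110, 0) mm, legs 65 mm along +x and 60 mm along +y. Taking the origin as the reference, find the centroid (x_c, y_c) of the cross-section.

x_c = 60.89 mm, y_c = 100.28 mm

rectangular body: A = 110 × 170 = 18700.00, centroid at (55.00, 85.00).
semicircular top: A = ½π·55² = 4751.66, centroid at (55.00, 193.34).
triangular fin: A = ½·65·60 = 1950.00, centroid at (131.67, 20.00).
ΣA = 25401.66 mm², ΣAx_c = 1546591.24 mm³, ΣAy_c = 2547198.68 mm³.
x_c = 1546591.24/25401.66 = 60.89 mm; y_c = 2547198.68/25401.66 = 100.28 mm.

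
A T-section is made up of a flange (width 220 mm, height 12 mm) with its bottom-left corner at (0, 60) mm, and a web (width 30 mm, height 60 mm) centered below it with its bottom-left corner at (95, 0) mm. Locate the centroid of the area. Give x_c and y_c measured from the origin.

web: A = 30 × 60 = 1800.00, centroid at (110.00, 30.00).
flange: A = 220 × 12 = 2640.00, centroid at (110.00, 66.00).
ΣA = 4440.00 mm²
ΣAx_c = (1800.00)(110.00) + (2640.00)(110.00) = 488400.00 mm³
ΣAy_c = (1800.00)(30.00) + (2640.00)(66.00) = 228240.00 mm³
x_c = 488400.00 / 4440.00 = 110.00 mm
y_c = 228240.00 / 4440.00 = 51.41 mm

x_c = 110.00 mm, y_c = 51.41 mm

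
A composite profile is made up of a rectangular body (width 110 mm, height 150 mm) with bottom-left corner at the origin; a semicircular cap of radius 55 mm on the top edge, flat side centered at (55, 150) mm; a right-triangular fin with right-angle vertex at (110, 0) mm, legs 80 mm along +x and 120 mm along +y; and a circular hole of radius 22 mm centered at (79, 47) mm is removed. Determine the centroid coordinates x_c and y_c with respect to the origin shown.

Part | A | x̄ᵢ | ȳᵢ | A·x̄ᵢ | A·ȳᵢ
rectangular body | 16500.00 | 55.00 | 75.00 | 907500.00 | 1237500.00
semicircular top | 4751.66 | 55.00 | 173.34 | 261341.24 | 823665.50
triangular fin | 4800.00 | 136.67 | 40.00 | 656000.00 | 192000.00
hole | -1520.53 | 79.00 | 47.00 | -120121.94 | -71464.95
Σ | 24531.13 |  |  | 1704719.30 | 2181700.55
x_c = 1704719.30 / 24531.13 = 69.49 mm
y_c = 2181700.55 / 24531.13 = 88.94 mm

x_c = 69.49 mm, y_c = 88.94 mm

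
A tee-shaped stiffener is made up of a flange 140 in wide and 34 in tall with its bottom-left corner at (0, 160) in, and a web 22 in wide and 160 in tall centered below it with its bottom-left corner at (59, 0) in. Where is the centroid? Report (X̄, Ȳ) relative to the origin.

web: A = 22 × 160 = 3520.00, centroid at (70.00, 80.00).
flange: A = 140 × 34 = 4760.00, centroid at (70.00, 177.00).
ΣA = 8280.00 in², ΣAX̄ = 579600.00 in³, ΣAȲ = 1124120.00 in³.
X̄ = 579600.00/8280.00 = 70.00 in; Ȳ = 1124120.00/8280.00 = 135.76 in.

X̄ = 70.00 in, Ȳ = 135.76 in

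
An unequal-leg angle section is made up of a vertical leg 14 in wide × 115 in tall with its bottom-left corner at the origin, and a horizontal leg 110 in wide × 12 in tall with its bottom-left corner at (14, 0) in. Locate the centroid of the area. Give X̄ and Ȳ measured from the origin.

X̄ = 34.93 in, Ȳ = 34.30 in

vertical leg: A = 14 × 115 = 1610.00, centroid at (7.00, 57.50).
horizontal leg: A = 110 × 12 = 1320.00, centroid at (69.00, 6.00).
ΣA = 2930.00 in², ΣAX̄ = 102350.00 in³, ΣAȲ = 100495.00 in³.
X̄ = 102350.00/2930.00 = 34.93 in; Ȳ = 100495.00/2930.00 = 34.30 in.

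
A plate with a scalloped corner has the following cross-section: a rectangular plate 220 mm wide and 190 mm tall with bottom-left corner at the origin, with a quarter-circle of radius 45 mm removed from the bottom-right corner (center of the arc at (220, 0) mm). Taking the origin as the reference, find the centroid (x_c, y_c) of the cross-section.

x_c = 106.40 mm, y_c = 98.00 mm

plate: A = 220 × 190 = 41800.00, centroid at (110.00, 95.00).
removed quarter-circle: A = −¼π·45² = -1590.43, centroid at (200.90, 19.10).
ΣA = 40209.57 mm², ΣAx_c = 4278480.12 mm³, ΣAy_c = 3940625.00 mm³.
x_c = 4278480.12/40209.57 = 106.40 mm; y_c = 3940625.00/40209.57 = 98.00 mm.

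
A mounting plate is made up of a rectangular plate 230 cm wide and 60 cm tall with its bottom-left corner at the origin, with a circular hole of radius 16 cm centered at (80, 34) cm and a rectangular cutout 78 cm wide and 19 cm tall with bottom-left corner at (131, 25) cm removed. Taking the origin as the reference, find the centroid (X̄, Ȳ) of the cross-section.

X̄ = 110.37 cm, Ȳ = 29.14 cm

Part | A | x̄ᵢ | ȳᵢ | A·x̄ᵢ | A·ȳᵢ
plate | 13800.00 | 115.00 | 30.00 | 1587000.00 | 414000.00
hole 1 | -804.25 | 80.00 | 34.00 | -64339.82 | -27344.42
hole 2 | -1482.00 | 170.00 | 34.50 | -251940.00 | -51129.00
Σ | 11513.75 |  |  | 1270720.18 | 335526.58
X̄ = 1270720.18 / 11513.75 = 110.37 cm
Ȳ = 335526.58 / 11513.75 = 29.14 cm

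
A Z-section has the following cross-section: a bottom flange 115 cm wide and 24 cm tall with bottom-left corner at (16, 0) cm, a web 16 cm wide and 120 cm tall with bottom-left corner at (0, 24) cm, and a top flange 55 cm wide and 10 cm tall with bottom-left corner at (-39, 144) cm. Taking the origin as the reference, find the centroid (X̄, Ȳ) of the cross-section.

bottom flange: A = 115 × 24 = 2760.00, centroid at (73.50, 12.00).
web: A = 16 × 120 = 1920.00, centroid at (8.00, 84.00).
top flange: A = 55 × 10 = 550.00, centroid at (-11.50, 149.00).
ΣA = 5230.00 cm², ΣAX̄ = 211895.00 cm³, ΣAȲ = 276350.00 cm³.
X̄ = 211895.00/5230.00 = 40.52 cm; Ȳ = 276350.00/5230.00 = 52.84 cm.

X̄ = 40.52 cm, Ȳ = 52.84 cm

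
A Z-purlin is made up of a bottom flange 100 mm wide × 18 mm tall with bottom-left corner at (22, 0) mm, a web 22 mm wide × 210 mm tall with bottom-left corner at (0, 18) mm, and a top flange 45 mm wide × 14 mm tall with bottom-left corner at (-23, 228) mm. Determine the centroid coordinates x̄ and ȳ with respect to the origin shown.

x̄ = 25.55 mm, ȳ = 103.90 mm

bottom flange: A = 100 × 18 = 1800.00, centroid at (72.00, 9.00).
web: A = 22 × 210 = 4620.00, centroid at (11.00, 123.00).
top flange: A = 45 × 14 = 630.00, centroid at (-0.50, 235.00).
ΣA = 7050.00 mm²
ΣAx̄ = (1800.00)(72.00) + (4620.00)(11.00) + (630.00)(-0.50) = 180105.00 mm³
ΣAȳ = (1800.00)(9.00) + (4620.00)(123.00) + (630.00)(235.00) = 732510.00 mm³
x̄ = 180105.00 / 7050.00 = 25.55 mm
ȳ = 732510.00 / 7050.00 = 103.90 mm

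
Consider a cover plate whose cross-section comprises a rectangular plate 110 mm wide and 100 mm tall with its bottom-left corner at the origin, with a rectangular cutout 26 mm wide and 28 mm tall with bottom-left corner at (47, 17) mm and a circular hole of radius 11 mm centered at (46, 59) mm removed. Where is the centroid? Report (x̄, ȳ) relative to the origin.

plate: A = 110 × 100 = 11000.00, centroid at (55.00, 50.00).
hole 1: A = −(26 × 28) = -728.00, centroid at (60.00, 31.00).
hole 2: A = −π·11² = -380.13, centroid at (46.00, 59.00).
ΣA = 9891.87 mm², ΣAx̄ = 543833.90 mm³, ΣAȳ = 505004.17 mm³.
x̄ = 543833.90/9891.87 = 54.98 mm; ȳ = 505004.17/9891.87 = 51.05 mm.

x̄ = 54.98 mm, ȳ = 51.05 mm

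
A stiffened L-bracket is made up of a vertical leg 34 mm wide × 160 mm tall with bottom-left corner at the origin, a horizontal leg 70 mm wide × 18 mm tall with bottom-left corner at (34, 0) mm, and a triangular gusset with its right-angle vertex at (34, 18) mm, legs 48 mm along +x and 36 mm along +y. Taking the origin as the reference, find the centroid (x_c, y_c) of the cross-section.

x_c = 29.43 mm, y_c = 62.46 mm

vertical leg: A = 34 × 160 = 5440.00, centroid at (17.00, 80.00).
horizontal leg: A = 70 × 18 = 1260.00, centroid at (69.00, 9.00).
gusset: A = ½·48·36 = 864.00, centroid at (50.00, 30.00).
ΣA = 7564.00 mm², ΣAx_c = 222620.00 mm³, ΣAy_c = 472460.00 mm³.
x_c = 222620.00/7564.00 = 29.43 mm; y_c = 472460.00/7564.00 = 62.46 mm.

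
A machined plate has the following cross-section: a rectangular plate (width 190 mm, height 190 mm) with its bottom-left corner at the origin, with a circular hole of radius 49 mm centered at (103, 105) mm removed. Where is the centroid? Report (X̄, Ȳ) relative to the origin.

plate: A = 190 × 190 = 36100.00, centroid at (95.00, 95.00).
hole: A = −π·49² = -7542.96, centroid at (103.00, 105.00).
ΣA = 28557.04 mm²
ΣAX̄ = (36100.00)(95.00) + (-7542.96)(103.00) = 2652574.71 mm³
ΣAȲ = (36100.00)(95.00) + (-7542.96)(105.00) = 2637488.78 mm³
X̄ = 2652574.71 / 28557.04 = 92.89 mm
Ȳ = 2637488.78 / 28557.04 = 92.36 mm

X̄ = 92.89 mm, Ȳ = 92.36 mm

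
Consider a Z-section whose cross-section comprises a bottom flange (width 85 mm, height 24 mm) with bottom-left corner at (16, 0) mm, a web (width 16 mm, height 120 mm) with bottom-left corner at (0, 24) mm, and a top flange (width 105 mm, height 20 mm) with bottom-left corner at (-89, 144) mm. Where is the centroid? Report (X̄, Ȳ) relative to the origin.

X̄ = 9.58 mm, Ȳ = 84.02 mm

bottom flange: A = 85 × 24 = 2040.00, centroid at (58.50, 12.00).
web: A = 16 × 120 = 1920.00, centroid at (8.00, 84.00).
top flange: A = 105 × 20 = 2100.00, centroid at (-36.50, 154.00).
ΣA = 6060.00 mm², ΣAX̄ = 58050.00 mm³, ΣAȲ = 509160.00 mm³.
X̄ = 58050.00/6060.00 = 9.58 mm; Ȳ = 509160.00/6060.00 = 84.02 mm.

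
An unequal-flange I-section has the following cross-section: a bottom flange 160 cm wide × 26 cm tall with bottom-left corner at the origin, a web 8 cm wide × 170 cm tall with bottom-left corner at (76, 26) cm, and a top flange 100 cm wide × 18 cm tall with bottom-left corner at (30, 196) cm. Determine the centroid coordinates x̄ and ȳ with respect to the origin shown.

bottom flange: A = 160 × 26 = 4160.00, centroid at (80.00, 13.00).
web: A = 8 × 170 = 1360.00, centroid at (80.00, 111.00).
top flange: A = 100 × 18 = 1800.00, centroid at (80.00, 205.00).
ΣA = 7320.00 cm²
ΣAx̄ = (4160.00)(80.00) + (1360.00)(80.00) + (1800.00)(80.00) = 585600.00 cm³
ΣAȳ = (4160.00)(13.00) + (1360.00)(111.00) + (1800.00)(205.00) = 574040.00 cm³
x̄ = 585600.00 / 7320.00 = 80.00 cm
ȳ = 574040.00 / 7320.00 = 78.42 cm

x̄ = 80.00 cm, ȳ = 78.42 cm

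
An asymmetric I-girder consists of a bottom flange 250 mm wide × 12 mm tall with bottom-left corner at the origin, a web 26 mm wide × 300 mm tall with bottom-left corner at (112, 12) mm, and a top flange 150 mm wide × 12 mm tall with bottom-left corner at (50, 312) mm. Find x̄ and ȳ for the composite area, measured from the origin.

Part | A | x̄ᵢ | ȳᵢ | A·x̄ᵢ | A·ȳᵢ
bottom flange | 3000.00 | 125.00 | 6.00 | 375000.00 | 18000.00
web | 7800.00 | 125.00 | 162.00 | 975000.00 | 1263600.00
top flange | 1800.00 | 125.00 | 318.00 | 225000.00 | 572400.00
Σ | 12600.00 |  |  | 1575000.00 | 1854000.00
x̄ = 1575000.00 / 12600.00 = 125.00 mm
ȳ = 1854000.00 / 12600.00 = 147.14 mm

x̄ = 125.00 mm, ȳ = 147.14 mm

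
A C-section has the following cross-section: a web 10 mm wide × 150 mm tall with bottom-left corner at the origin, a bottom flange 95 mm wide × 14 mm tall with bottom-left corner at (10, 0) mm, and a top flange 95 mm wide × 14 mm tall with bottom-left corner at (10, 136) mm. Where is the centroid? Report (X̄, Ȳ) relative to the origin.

Part | A | x̄ᵢ | ȳᵢ | A·x̄ᵢ | A·ȳᵢ
web | 1500.00 | 5.00 | 75.00 | 7500.00 | 112500.00
bottom flange | 1330.00 | 57.50 | 7.00 | 76475.00 | 9310.00
top flange | 1330.00 | 57.50 | 143.00 | 76475.00 | 190190.00
Σ | 4160.00 |  |  | 160450.00 | 312000.00
X̄ = 160450.00 / 4160.00 = 38.57 mm
Ȳ = 312000.00 / 4160.00 = 75.00 mm

X̄ = 38.57 mm, Ȳ = 75.00 mm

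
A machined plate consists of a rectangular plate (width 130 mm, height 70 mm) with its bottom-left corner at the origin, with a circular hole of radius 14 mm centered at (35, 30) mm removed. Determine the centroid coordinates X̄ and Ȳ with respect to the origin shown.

X̄ = 67.18 mm, Ȳ = 35.36 mm

plate: A = 130 × 70 = 9100.00, centroid at (65.00, 35.00).
hole: A = −π·14² = -615.75, centroid at (35.00, 30.00).
ΣA = 8484.25 mm²
ΣAX̄ = (9100.00)(65.00) + (-615.75)(35.00) = 569948.67 mm³
ΣAȲ = (9100.00)(35.00) + (-615.75)(30.00) = 300027.44 mm³
X̄ = 569948.67 / 8484.25 = 67.18 mm
Ȳ = 300027.44 / 8484.25 = 35.36 mm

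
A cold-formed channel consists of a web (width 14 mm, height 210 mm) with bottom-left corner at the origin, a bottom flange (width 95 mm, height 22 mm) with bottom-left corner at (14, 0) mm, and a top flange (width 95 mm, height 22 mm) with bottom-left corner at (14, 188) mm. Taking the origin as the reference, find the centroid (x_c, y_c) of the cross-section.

x_c = 39.00 mm, y_c = 105.00 mm

web: A = 14 × 210 = 2940.00, centroid at (7.00, 105.00).
bottom flange: A = 95 × 22 = 2090.00, centroid at (61.50, 11.00).
top flange: A = 95 × 22 = 2090.00, centroid at (61.50, 199.00).
ΣA = 7120.00 mm², ΣAx_c = 277650.00 mm³, ΣAy_c = 747600.00 mm³.
x_c = 277650.00/7120.00 = 39.00 mm; y_c = 747600.00/7120.00 = 105.00 mm.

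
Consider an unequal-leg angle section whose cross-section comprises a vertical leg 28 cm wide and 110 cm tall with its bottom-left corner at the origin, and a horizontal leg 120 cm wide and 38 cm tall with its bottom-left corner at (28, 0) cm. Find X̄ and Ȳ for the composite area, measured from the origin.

vertical leg: A = 28 × 110 = 3080.00, centroid at (14.00, 55.00).
horizontal leg: A = 120 × 38 = 4560.00, centroid at (88.00, 19.00).
ΣA = 7640.00 cm², ΣAX̄ = 444400.00 cm³, ΣAȲ = 256040.00 cm³.
X̄ = 444400.00/7640.00 = 58.17 cm; Ȳ = 256040.00/7640.00 = 33.51 cm.

X̄ = 58.17 cm, Ȳ = 33.51 cm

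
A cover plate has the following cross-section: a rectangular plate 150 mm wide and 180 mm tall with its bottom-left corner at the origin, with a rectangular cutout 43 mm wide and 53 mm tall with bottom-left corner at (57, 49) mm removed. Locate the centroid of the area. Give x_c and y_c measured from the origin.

plate: A = 150 × 180 = 27000.00, centroid at (75.00, 90.00).
hole: A = −(43 × 53) = -2279.00, centroid at (78.50, 75.50).
ΣA = 24721.00 mm²
ΣAx_c = (27000.00)(75.00) + (-2279.00)(78.50) = 1846098.50 mm³
ΣAy_c = (27000.00)(90.00) + (-2279.00)(75.50) = 2257935.50 mm³
x_c = 1846098.50 / 24721.00 = 74.68 mm
y_c = 2257935.50 / 24721.00 = 91.34 mm

x_c = 74.68 mm, y_c = 91.34 mm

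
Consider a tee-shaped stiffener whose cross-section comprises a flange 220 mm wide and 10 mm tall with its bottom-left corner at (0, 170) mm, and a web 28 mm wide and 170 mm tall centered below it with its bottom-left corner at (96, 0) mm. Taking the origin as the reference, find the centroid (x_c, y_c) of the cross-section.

x_c = 110.00 mm, y_c = 113.45 mm

web: A = 28 × 170 = 4760.00, centroid at (110.00, 85.00).
flange: A = 220 × 10 = 2200.00, centroid at (110.00, 175.00).
ΣA = 6960.00 mm²
ΣAx_c = (4760.00)(110.00) + (2200.00)(110.00) = 765600.00 mm³
ΣAy_c = (4760.00)(85.00) + (2200.00)(175.00) = 789600.00 mm³
x_c = 765600.00 / 6960.00 = 110.00 mm
y_c = 789600.00 / 6960.00 = 113.45 mm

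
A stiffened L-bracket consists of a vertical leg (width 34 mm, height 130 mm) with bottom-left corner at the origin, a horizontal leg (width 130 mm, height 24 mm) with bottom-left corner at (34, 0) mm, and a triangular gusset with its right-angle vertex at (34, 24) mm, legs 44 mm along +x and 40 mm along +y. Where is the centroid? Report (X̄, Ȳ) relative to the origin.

X̄ = 50.69 mm, Ȳ = 42.47 mm

vertical leg: A = 34 × 130 = 4420.00, centroid at (17.00, 65.00).
horizontal leg: A = 130 × 24 = 3120.00, centroid at (99.00, 12.00).
gusset: A = ½·44·40 = 880.00, centroid at (48.67, 37.33).
ΣA = 8420.00 mm²
ΣAX̄ = (4420.00)(17.00) + (3120.00)(99.00) + (880.00)(48.67) = 426846.67 mm³
ΣAȲ = (4420.00)(65.00) + (3120.00)(12.00) + (880.00)(37.33) = 357593.33 mm³
X̄ = 426846.67 / 8420.00 = 50.69 mm
Ȳ = 357593.33 / 8420.00 = 42.47 mm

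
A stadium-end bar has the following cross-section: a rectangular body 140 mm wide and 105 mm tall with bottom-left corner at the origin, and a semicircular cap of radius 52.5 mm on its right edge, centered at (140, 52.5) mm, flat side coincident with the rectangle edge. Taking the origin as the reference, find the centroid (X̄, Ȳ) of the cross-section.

X̄ = 91.00 mm, Ȳ = 52.50 mm

Part | A | x̄ᵢ | ȳᵢ | A·x̄ᵢ | A·ȳᵢ
rectangular body | 14700.00 | 70.00 | 52.50 | 1029000.00 | 771750.00
semicircular end | 4329.51 | 162.28 | 52.50 | 702599.78 | 227299.14
Σ | 19029.51 |  |  | 1731599.78 | 999049.14
X̄ = 1731599.78 / 19029.51 = 91.00 mm
Ȳ = 999049.14 / 19029.51 = 52.50 mm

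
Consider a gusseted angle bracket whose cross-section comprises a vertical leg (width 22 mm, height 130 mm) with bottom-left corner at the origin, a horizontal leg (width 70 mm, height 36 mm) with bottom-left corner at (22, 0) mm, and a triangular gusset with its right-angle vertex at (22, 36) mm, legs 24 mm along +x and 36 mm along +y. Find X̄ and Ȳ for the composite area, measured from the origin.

X̄ = 32.36 mm, Ȳ = 43.36 mm

vertical leg: A = 22 × 130 = 2860.00, centroid at (11.00, 65.00).
horizontal leg: A = 70 × 36 = 2520.00, centroid at (57.00, 18.00).
gusset: A = ½·24·36 = 432.00, centroid at (30.00, 48.00).
ΣA = 5812.00 mm²
ΣAX̄ = (2860.00)(11.00) + (2520.00)(57.00) + (432.00)(30.00) = 188060.00 mm³
ΣAȲ = (2860.00)(65.00) + (2520.00)(18.00) + (432.00)(48.00) = 251996.00 mm³
X̄ = 188060.00 / 5812.00 = 32.36 mm
Ȳ = 251996.00 / 5812.00 = 43.36 mm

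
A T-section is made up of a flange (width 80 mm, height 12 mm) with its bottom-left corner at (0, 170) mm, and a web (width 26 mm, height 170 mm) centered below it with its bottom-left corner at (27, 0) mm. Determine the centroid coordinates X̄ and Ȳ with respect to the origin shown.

Part | A | x̄ᵢ | ȳᵢ | A·x̄ᵢ | A·ȳᵢ
web | 4420.00 | 40.00 | 85.00 | 176800.00 | 375700.00
flange | 960.00 | 40.00 | 176.00 | 38400.00 | 168960.00
Σ | 5380.00 |  |  | 215200.00 | 544660.00
X̄ = 215200.00 / 5380.00 = 40.00 mm
Ȳ = 544660.00 / 5380.00 = 101.24 mm

X̄ = 40.00 mm, Ȳ = 101.24 mm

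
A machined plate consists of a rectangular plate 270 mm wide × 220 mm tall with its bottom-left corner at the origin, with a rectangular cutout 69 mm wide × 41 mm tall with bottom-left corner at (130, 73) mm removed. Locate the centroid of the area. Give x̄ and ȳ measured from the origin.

x̄ = 133.52 mm, ȳ = 110.83 mm

Part | A | x̄ᵢ | ȳᵢ | A·x̄ᵢ | A·ȳᵢ
plate | 59400.00 | 135.00 | 110.00 | 8019000.00 | 6534000.00
hole | -2829.00 | 164.50 | 93.50 | -465370.50 | -264511.50
Σ | 56571.00 |  |  | 7553629.50 | 6269488.50
x̄ = 7553629.50 / 56571.00 = 133.52 mm
ȳ = 6269488.50 / 56571.00 = 110.83 mm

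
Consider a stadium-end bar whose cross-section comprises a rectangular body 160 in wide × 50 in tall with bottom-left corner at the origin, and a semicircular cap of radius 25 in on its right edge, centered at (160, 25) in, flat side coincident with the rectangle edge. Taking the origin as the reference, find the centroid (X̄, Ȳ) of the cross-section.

rectangular body: A = 160 × 50 = 8000.00, centroid at (80.00, 25.00).
semicircular end: A = ½π·25² = 981.75, centroid at (170.61, 25.00).
ΣA = 8981.75 in²
ΣAX̄ = (8000.00)(80.00) + (981.75)(170.61) = 807496.30 in³
ΣAȲ = (8000.00)(25.00) + (981.75)(25.00) = 224543.69 in³
X̄ = 807496.30 / 8981.75 = 89.90 in
Ȳ = 224543.69 / 8981.75 = 25.00 in

X̄ = 89.90 in, Ȳ = 25.00 in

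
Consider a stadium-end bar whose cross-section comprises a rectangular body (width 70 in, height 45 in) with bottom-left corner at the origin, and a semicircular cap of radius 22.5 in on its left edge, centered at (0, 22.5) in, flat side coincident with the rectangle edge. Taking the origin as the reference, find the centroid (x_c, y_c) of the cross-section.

x_c = 26.02 in, y_c = 22.50 in

rectangular body: A = 70 × 45 = 3150.00, centroid at (35.00, 22.50).
semicircular end: A = ½π·22.5² = 795.22, centroid at (-9.55, 22.50).
ΣA = 3945.22 in²
ΣAx_c = (3150.00)(35.00) + (795.22)(-9.55) = 102656.25 in³
ΣAy_c = (3150.00)(22.50) + (795.22)(22.50) = 88767.35 in³
x_c = 102656.25 / 3945.22 = 26.02 in
y_c = 88767.35 / 3945.22 = 22.50 in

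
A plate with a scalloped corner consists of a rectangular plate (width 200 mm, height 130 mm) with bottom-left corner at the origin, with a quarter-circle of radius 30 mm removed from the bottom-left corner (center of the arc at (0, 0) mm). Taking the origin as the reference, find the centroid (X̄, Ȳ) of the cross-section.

X̄ = 102.44 mm, Ȳ = 66.46 mm

plate: A = 200 × 130 = 26000.00, centroid at (100.00, 65.00).
removed quarter-circle: A = −¼π·30² = -706.86, centroid at (12.73, 12.73).
ΣA = 25293.14 mm²
ΣAX̄ = (26000.00)(100.00) + (-706.86)(12.73) = 2591000.00 mm³
ΣAȲ = (26000.00)(65.00) + (-706.86)(12.73) = 1681000.00 mm³
X̄ = 2591000.00 / 25293.14 = 102.44 mm
Ȳ = 1681000.00 / 25293.14 = 66.46 mm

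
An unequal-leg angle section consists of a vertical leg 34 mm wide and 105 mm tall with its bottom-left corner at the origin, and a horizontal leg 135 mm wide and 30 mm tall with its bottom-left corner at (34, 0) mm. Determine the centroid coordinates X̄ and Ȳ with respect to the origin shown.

X̄ = 61.91 mm, Ȳ = 32.57 mm

vertical leg: A = 34 × 105 = 3570.00, centroid at (17.00, 52.50).
horizontal leg: A = 135 × 30 = 4050.00, centroid at (101.50, 15.00).
ΣA = 7620.00 mm², ΣAX̄ = 471765.00 mm³, ΣAȲ = 248175.00 mm³.
X̄ = 471765.00/7620.00 = 61.91 mm; Ȳ = 248175.00/7620.00 = 32.57 mm.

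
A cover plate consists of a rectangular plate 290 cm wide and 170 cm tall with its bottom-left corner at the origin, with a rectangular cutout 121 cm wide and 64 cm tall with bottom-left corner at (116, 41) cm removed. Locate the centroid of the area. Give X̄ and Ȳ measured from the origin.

X̄ = 139.13 cm, Ȳ = 87.24 cm

plate: A = 290 × 170 = 49300.00, centroid at (145.00, 85.00).
hole: A = −(121 × 64) = -7744.00, centroid at (176.50, 73.00).
ΣA = 41556.00 cm²
ΣAX̄ = (49300.00)(145.00) + (-7744.00)(176.50) = 5781684.00 cm³
ΣAȲ = (49300.00)(85.00) + (-7744.00)(73.00) = 3625188.00 cm³
X̄ = 5781684.00 / 41556.00 = 139.13 cm
Ȳ = 3625188.00 / 41556.00 = 87.24 cm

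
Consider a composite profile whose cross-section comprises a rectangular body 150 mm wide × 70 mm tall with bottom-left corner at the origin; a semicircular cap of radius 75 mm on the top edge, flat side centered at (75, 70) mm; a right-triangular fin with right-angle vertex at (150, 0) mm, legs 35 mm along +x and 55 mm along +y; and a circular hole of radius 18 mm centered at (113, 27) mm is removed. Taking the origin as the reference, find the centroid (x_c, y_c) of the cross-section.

rectangular body: A = 150 × 70 = 10500.00, centroid at (75.00, 35.00).
semicircular top: A = ½π·75² = 8835.73, centroid at (75.00, 101.83).
triangular fin: A = ½·35·55 = 962.50, centroid at (161.67, 18.33).
hole: A = −π·18² = -1017.88, centroid at (113.00, 27.00).
ΣA = 19280.35 mm²
ΣAx_c = (10500.00)(75.00) + (8835.73)(75.00) + (962.50)(161.67) + (-1017.88)(113.00) = 1490763.88 mm³
ΣAy_c = (10500.00)(35.00) + (8835.73)(101.83) + (962.50)(18.33) + (-1017.88)(27.00) = 1257414.23 mm³
x_c = 1490763.88 / 19280.35 = 77.32 mm
y_c = 1257414.23 / 19280.35 = 65.22 mm

x_c = 77.32 mm, y_c = 65.22 mm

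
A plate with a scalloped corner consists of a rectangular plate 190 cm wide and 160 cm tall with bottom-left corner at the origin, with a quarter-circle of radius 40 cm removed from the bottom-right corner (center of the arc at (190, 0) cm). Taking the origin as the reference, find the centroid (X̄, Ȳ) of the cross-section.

plate: A = 190 × 160 = 30400.00, centroid at (95.00, 80.00).
removed quarter-circle: A = −¼π·40² = -1256.64, centroid at (173.02, 16.98).
ΣA = 29143.36 cm², ΣAX̄ = 2670572.29 cm³, ΣAȲ = 2410666.67 cm³.
X̄ = 2670572.29/29143.36 = 91.64 cm; Ȳ = 2410666.67/29143.36 = 82.72 cm.

X̄ = 91.64 cm, Ȳ = 82.72 cm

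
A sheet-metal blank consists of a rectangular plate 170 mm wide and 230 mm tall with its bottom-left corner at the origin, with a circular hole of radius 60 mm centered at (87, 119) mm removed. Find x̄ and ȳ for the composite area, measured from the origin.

x̄ = 84.19 mm, ȳ = 113.37 mm

Part | A | x̄ᵢ | ȳᵢ | A·x̄ᵢ | A·ȳᵢ
plate | 39100.00 | 85.00 | 115.00 | 3323500.00 | 4496500.00
hole | -11309.73 | 87.00 | 119.00 | -983946.82 | -1345858.29
Σ | 27790.27 |  |  | 2339553.18 | 3150641.71
x̄ = 2339553.18 / 27790.27 = 84.19 mm
ȳ = 3150641.71 / 27790.27 = 113.37 mm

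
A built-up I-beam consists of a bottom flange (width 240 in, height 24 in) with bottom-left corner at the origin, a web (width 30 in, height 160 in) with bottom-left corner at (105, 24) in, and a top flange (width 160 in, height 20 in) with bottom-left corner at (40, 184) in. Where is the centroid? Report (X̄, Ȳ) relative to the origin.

Part | A | x̄ᵢ | ȳᵢ | A·x̄ᵢ | A·ȳᵢ
bottom flange | 5760.00 | 120.00 | 12.00 | 691200.00 | 69120.00
web | 4800.00 | 120.00 | 104.00 | 576000.00 | 499200.00
top flange | 3200.00 | 120.00 | 194.00 | 384000.00 | 620800.00
Σ | 13760.00 |  |  | 1651200.00 | 1189120.00
X̄ = 1651200.00 / 13760.00 = 120.00 in
Ȳ = 1189120.00 / 13760.00 = 86.42 in

X̄ = 120.00 in, Ȳ = 86.42 in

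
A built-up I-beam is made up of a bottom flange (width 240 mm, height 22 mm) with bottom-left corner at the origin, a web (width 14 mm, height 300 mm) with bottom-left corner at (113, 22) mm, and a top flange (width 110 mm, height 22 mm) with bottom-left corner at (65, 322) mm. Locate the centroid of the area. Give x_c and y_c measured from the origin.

Part | A | x̄ᵢ | ȳᵢ | A·x̄ᵢ | A·ȳᵢ
bottom flange | 5280.00 | 120.00 | 11.00 | 633600.00 | 58080.00
web | 4200.00 | 120.00 | 172.00 | 504000.00 | 722400.00
top flange | 2420.00 | 120.00 | 333.00 | 290400.00 | 805860.00
Σ | 11900.00 |  |  | 1428000.00 | 1586340.00
x_c = 1428000.00 / 11900.00 = 120.00 mm
y_c = 1586340.00 / 11900.00 = 133.31 mm

x_c = 120.00 mm, y_c = 133.31 mm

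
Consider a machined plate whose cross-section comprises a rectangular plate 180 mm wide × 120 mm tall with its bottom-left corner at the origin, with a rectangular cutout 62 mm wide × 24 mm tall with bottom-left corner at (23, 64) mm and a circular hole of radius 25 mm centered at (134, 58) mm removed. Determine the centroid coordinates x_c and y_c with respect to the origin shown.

plate: A = 180 × 120 = 21600.00, centroid at (90.00, 60.00).
hole 1: A = −(62 × 24) = -1488.00, centroid at (54.00, 76.00).
hole 2: A = −π·25² = -1963.50, centroid at (134.00, 58.00).
ΣA = 18148.50 mm²
ΣAx_c = (21600.00)(90.00) + (-1488.00)(54.00) + (-1963.50)(134.00) = 1600539.62 mm³
ΣAy_c = (21600.00)(60.00) + (-1488.00)(76.00) + (-1963.50)(58.00) = 1069029.27 mm³
x_c = 1600539.62 / 18148.50 = 88.19 mm
y_c = 1069029.27 / 18148.50 = 58.90 mm

x_c = 88.19 mm, y_c = 58.90 mm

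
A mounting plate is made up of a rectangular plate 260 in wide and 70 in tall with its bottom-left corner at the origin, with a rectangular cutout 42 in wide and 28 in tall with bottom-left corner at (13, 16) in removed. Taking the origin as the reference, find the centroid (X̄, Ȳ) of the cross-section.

X̄ = 136.63 in, Ȳ = 35.35 in

Part | A | x̄ᵢ | ȳᵢ | A·x̄ᵢ | A·ȳᵢ
plate | 18200.00 | 130.00 | 35.00 | 2366000.00 | 637000.00
hole | -1176.00 | 34.00 | 30.00 | -39984.00 | -35280.00
Σ | 17024.00 |  |  | 2326016.00 | 601720.00
X̄ = 2326016.00 / 17024.00 = 136.63 in
Ȳ = 601720.00 / 17024.00 = 35.35 in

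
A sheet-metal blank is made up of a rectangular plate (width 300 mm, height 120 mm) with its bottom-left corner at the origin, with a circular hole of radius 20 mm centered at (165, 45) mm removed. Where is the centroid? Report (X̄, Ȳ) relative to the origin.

plate: A = 300 × 120 = 36000.00, centroid at (150.00, 60.00).
hole: A = −π·20² = -1256.64, centroid at (165.00, 45.00).
ΣA = 34743.36 mm², ΣAX̄ = 5192654.88 mm³, ΣAȲ = 2103451.33 mm³.
X̄ = 5192654.88/34743.36 = 149.46 mm; Ȳ = 2103451.33/34743.36 = 60.54 mm.

X̄ = 149.46 mm, Ȳ = 60.54 mm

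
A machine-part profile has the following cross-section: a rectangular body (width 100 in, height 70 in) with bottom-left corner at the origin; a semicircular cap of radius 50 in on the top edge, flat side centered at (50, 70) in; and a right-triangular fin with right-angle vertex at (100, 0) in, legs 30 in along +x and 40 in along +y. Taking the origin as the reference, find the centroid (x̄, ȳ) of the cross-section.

Part | A | x̄ᵢ | ȳᵢ | A·x̄ᵢ | A·ȳᵢ
rectangular body | 7000.00 | 50.00 | 35.00 | 350000.00 | 245000.00
semicircular top | 3926.99 | 50.00 | 91.22 | 196349.54 | 358222.69
triangular fin | 600.00 | 110.00 | 13.33 | 66000.00 | 8000.00
Σ | 11526.99 |  |  | 612349.54 | 611222.69
x̄ = 612349.54 / 11526.99 = 53.12 in
ȳ = 611222.69 / 11526.99 = 53.03 in

x̄ = 53.12 in, ȳ = 53.03 in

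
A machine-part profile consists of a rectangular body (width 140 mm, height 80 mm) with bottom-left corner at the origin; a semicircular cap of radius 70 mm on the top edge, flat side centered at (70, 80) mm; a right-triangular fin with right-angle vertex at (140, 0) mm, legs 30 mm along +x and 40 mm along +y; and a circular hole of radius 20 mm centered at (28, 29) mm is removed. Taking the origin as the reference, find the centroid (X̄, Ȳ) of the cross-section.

Part | A | x̄ᵢ | ȳᵢ | A·x̄ᵢ | A·ȳᵢ
rectangular body | 11200.00 | 70.00 | 40.00 | 784000.00 | 448000.00
semicircular top | 7696.90 | 70.00 | 109.71 | 538783.14 | 844418.83
triangular fin | 600.00 | 150.00 | 13.33 | 90000.00 | 8000.00
hole | -1256.64 | 28.00 | 29.00 | -35185.84 | -36442.47
Σ | 18240.26 |  |  | 1377597.30 | 1263976.35
X̄ = 1377597.30 / 18240.26 = 75.53 mm
Ȳ = 1263976.35 / 18240.26 = 69.30 mm

X̄ = 75.53 mm, Ȳ = 69.30 mm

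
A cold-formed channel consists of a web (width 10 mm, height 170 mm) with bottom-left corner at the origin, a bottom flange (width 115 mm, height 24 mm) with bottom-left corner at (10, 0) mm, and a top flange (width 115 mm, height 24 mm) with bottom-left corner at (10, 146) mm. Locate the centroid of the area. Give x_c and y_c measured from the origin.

web: A = 10 × 170 = 1700.00, centroid at (5.00, 85.00).
bottom flange: A = 115 × 24 = 2760.00, centroid at (67.50, 12.00).
top flange: A = 115 × 24 = 2760.00, centroid at (67.50, 158.00).
ΣA = 7220.00 mm²
ΣAx_c = (1700.00)(5.00) + (2760.00)(67.50) + (2760.00)(67.50) = 381100.00 mm³
ΣAy_c = (1700.00)(85.00) + (2760.00)(12.00) + (2760.00)(158.00) = 613700.00 mm³
x_c = 381100.00 / 7220.00 = 52.78 mm
y_c = 613700.00 / 7220.00 = 85.00 mm

x_c = 52.78 mm, y_c = 85.00 mm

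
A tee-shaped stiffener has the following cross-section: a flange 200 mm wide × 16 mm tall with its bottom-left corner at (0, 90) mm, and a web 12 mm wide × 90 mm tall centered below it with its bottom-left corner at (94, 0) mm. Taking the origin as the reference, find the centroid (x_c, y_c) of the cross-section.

x_c = 100.00 mm, y_c = 84.63 mm

Part | A | x̄ᵢ | ȳᵢ | A·x̄ᵢ | A·ȳᵢ
web | 1080.00 | 100.00 | 45.00 | 108000.00 | 48600.00
flange | 3200.00 | 100.00 | 98.00 | 320000.00 | 313600.00
Σ | 4280.00 |  |  | 428000.00 | 362200.00
x_c = 428000.00 / 4280.00 = 100.00 mm
y_c = 362200.00 / 4280.00 = 84.63 mm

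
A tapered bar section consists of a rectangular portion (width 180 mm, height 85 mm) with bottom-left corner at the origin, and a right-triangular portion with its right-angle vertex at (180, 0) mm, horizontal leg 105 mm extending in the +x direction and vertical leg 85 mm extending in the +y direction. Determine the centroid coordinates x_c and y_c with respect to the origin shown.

rectangular portion: A = 180 × 85 = 15300.00, centroid at (90.00, 42.50).
triangular portion: A = ½·105·85 = 4462.50, centroid at (215.00, 28.33).
ΣA = 19762.50 mm²
ΣAx_c = (15300.00)(90.00) + (4462.50)(215.00) = 2336437.50 mm³
ΣAy_c = (15300.00)(42.50) + (4462.50)(28.33) = 776687.50 mm³
x_c = 2336437.50 / 19762.50 = 118.23 mm
y_c = 776687.50 / 19762.50 = 39.30 mm

x_c = 118.23 mm, y_c = 39.30 mm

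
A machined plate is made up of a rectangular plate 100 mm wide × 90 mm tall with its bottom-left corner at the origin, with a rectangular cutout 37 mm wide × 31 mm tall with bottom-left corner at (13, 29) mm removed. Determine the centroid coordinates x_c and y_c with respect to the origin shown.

x_c = 52.70 mm, y_c = 45.07 mm

plate: A = 100 × 90 = 9000.00, centroid at (50.00, 45.00).
hole: A = −(37 × 31) = -1147.00, centroid at (31.50, 44.50).
ΣA = 7853.00 mm², ΣAx_c = 413869.50 mm³, ΣAy_c = 353958.50 mm³.
x_c = 413869.50/7853.00 = 52.70 mm; y_c = 353958.50/7853.00 = 45.07 mm.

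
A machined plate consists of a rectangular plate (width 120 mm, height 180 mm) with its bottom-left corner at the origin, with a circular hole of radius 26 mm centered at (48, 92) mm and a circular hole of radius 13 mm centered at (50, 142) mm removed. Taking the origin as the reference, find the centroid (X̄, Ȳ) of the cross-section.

Part | A | x̄ᵢ | ȳᵢ | A·x̄ᵢ | A·ȳᵢ
plate | 21600.00 | 60.00 | 90.00 | 1296000.00 | 1944000.00
hole 1 | -2123.72 | 48.00 | 92.00 | -101938.40 | -195381.93
hole 2 | -530.93 | 50.00 | 142.00 | -26546.46 | -75391.94
Σ | 18945.35 |  |  | 1167515.14 | 1673226.13
X̄ = 1167515.14 / 18945.35 = 61.63 mm
Ȳ = 1673226.13 / 18945.35 = 88.32 mm

X̄ = 61.63 mm, Ȳ = 88.32 mm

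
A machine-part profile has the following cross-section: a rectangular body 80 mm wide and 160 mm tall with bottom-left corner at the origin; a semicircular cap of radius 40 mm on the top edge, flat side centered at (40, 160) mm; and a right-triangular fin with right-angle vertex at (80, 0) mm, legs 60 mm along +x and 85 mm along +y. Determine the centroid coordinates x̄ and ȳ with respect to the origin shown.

x̄ = 48.57 mm, ȳ = 86.27 mm

rectangular body: A = 80 × 160 = 12800.00, centroid at (40.00, 80.00).
semicircular top: A = ½π·40² = 2513.27, centroid at (40.00, 176.98).
triangular fin: A = ½·60·85 = 2550.00, centroid at (100.00, 28.33).
ΣA = 17863.27 mm²
ΣAx̄ = (12800.00)(40.00) + (2513.27)(40.00) + (2550.00)(100.00) = 867530.96 mm³
ΣAȳ = (12800.00)(80.00) + (2513.27)(176.98) + (2550.00)(28.33) = 1541040.53 mm³
x̄ = 867530.96 / 17863.27 = 48.57 mm
ȳ = 1541040.53 / 17863.27 = 86.27 mm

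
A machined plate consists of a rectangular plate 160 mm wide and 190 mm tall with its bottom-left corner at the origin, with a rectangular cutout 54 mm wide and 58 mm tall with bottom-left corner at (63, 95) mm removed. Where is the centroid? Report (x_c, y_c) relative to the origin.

x_c = 78.85 mm, y_c = 91.67 mm

Part | A | x̄ᵢ | ȳᵢ | A·x̄ᵢ | A·ȳᵢ
plate | 30400.00 | 80.00 | 95.00 | 2432000.00 | 2888000.00
hole | -3132.00 | 90.00 | 124.00 | -281880.00 | -388368.00
Σ | 27268.00 |  |  | 2150120.00 | 2499632.00
x_c = 2150120.00 / 27268.00 = 78.85 mm
y_c = 2499632.00 / 27268.00 = 91.67 mm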